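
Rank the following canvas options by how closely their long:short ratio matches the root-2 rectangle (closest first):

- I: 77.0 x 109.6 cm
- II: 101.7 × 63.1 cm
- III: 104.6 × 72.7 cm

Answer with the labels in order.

I, III, II

I: 109.6/77.0 ≈ 1.423 → |1.423 − 1.414| = 0.009
II: 101.7/63.1 ≈ 1.612 → |1.612 − 1.414| = 0.198
III: 104.6/72.7 ≈ 1.439 → |1.439 − 1.414| = 0.025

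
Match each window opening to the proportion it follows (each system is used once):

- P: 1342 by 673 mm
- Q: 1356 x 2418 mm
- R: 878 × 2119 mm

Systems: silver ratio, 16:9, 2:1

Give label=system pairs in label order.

Ratios: P ≈ 1.994; Q ≈ 1.783; R ≈ 2.413.
Targets: silver ratio ≈ 2.414; 16:9 ≈ 1.778; 2:1 ≈ 2.000.

P=2:1, Q=16:9, R=silver ratio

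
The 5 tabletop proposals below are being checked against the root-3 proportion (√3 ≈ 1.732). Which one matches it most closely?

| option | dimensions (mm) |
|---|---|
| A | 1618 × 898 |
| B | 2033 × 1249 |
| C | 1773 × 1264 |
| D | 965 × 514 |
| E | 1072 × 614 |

Target root-3 ≈ 1.732.
A: 1.802 (Δ0.070)  B: 1.628 (Δ0.104)  C: 1.403 (Δ0.329)  D: 1.877 (Δ0.145)  E: 1.746 (Δ0.014)

E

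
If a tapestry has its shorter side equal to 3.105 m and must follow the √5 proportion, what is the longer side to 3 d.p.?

6.943 m

root-5 ≈ 2.23607.
Longer side = 3.105 × 2.23607 ≈ 6.94300 → 6.943 m.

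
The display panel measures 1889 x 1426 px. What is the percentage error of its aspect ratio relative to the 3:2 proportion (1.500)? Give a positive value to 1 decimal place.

Ratio = 1889 / 1426 ≈ 1.3247.
Ideal 3:2 = 1.5000. |1.3247 − 1.5000| / 1.5000 ≈ 11.69% → 11.7%.

11.7%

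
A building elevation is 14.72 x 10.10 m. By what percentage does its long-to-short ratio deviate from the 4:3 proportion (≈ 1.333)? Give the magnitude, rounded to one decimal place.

Ratio = 14.72 / 10.10 ≈ 1.4574.
Ideal 4:3 ≈ 1.3333. |1.4574 − 1.3333| / 1.3333 ≈ 9.31% → 9.3%.

9.3%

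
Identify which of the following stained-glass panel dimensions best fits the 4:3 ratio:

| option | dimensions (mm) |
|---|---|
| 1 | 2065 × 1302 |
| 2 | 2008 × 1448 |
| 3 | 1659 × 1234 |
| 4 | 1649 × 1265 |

Ratios (long/short): 1 ≈ 1.586; 2 ≈ 1.387; 3 ≈ 1.344; 4 ≈ 1.304.
4:3 ≈ 1.333; option 3 is nearest (Δ 0.011).

3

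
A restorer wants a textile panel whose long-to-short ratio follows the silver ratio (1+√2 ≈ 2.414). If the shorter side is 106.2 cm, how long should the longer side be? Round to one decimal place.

256.4 cm

silver ratio ≈ 2.41421.
Longer side = 106.2 × 2.41421 ≈ 256.389 → 256.4 cm.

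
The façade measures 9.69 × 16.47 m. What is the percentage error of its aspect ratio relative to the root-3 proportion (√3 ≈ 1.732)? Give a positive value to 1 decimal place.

Ratio = 16.47 / 9.69 ≈ 1.6997.
Ideal root-3 ≈ 1.7321. |1.6997 − 1.7321| / 1.7321 ≈ 1.87% → 1.9%.

1.9%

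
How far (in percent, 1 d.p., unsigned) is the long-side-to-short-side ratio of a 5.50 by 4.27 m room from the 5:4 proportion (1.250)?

Ratio = 5.50 / 4.27 ≈ 1.2881.
Ideal 5:4 = 1.2500. |1.2881 − 1.2500| / 1.2500 ≈ 3.05% → 3.0%.

3.0%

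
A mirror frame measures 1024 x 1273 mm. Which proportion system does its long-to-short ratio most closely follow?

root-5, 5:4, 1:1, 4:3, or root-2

Ratio = 1273 / 1024 ≈ 1.243.
Distances: root-5 2.236 (Δ 0.993); 5:4 1.250 (Δ 0.007); 1:1 1.000 (Δ 0.243); 4:3 1.333 (Δ 0.090); root-2 1.414 (Δ 0.171).

5:4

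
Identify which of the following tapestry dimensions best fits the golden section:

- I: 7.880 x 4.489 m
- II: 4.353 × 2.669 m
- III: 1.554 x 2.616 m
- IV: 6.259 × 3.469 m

Ratios (long/short): I ≈ 1.755; II ≈ 1.631; III ≈ 1.683; IV ≈ 1.804.
golden ratio ≈ 1.618; option II is nearest (Δ 0.013).

II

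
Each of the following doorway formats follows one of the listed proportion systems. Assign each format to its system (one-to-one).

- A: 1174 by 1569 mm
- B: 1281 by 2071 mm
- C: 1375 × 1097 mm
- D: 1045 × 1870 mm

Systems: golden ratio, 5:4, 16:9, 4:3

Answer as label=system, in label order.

A = 1569/1174 ≈ 1.336 → 4:3 (1.333)
B = 2071/1281 ≈ 1.617 → golden ratio (1.618)
C = 1375/1097 ≈ 1.253 → 5:4 (1.250)
D = 1870/1045 ≈ 1.789 → 16:9 (1.778)

A=4:3, B=golden ratio, C=5:4, D=16:9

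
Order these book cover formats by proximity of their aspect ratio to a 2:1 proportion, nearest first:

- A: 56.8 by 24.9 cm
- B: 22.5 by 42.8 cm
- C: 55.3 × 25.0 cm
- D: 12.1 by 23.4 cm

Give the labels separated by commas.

D, B, C, A

Ratios: A = 56.8 / 24.9 ≈ 2.281; B = 42.8 / 22.5 ≈ 1.902; C = 55.3 / 25.0 ≈ 2.212; D = 23.4 / 12.1 ≈ 1.934.
|Δ from 2.000|: A 0.281; B 0.098; C 0.212; D 0.066.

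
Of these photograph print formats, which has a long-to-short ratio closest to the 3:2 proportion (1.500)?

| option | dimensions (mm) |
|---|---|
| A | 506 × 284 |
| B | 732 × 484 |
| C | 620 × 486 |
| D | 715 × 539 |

Ratios (long/short): A ≈ 1.782; B ≈ 1.512; C ≈ 1.276; D ≈ 1.327.
3:2 ≈ 1.500; option B is nearest (Δ 0.012).

B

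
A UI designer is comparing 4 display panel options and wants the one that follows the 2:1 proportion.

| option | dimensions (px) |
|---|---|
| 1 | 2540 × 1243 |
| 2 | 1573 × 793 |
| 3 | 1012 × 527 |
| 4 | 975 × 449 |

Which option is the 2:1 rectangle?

2

Ratios (long/short): 1 ≈ 2.043; 2 ≈ 1.984; 3 ≈ 1.920; 4 ≈ 2.171.
2:1 ≈ 2.000; option 2 is nearest (Δ 0.016).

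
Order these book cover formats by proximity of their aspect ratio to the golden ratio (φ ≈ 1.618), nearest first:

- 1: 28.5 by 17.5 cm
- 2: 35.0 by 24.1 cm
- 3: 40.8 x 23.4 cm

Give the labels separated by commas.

1, 3, 2

Ratios: 1 = 28.5 / 17.5 ≈ 1.629; 2 = 35.0 / 24.1 ≈ 1.452; 3 = 40.8 / 23.4 ≈ 1.744.
|Δ from 1.618|: 1 0.011; 2 0.166; 3 0.126.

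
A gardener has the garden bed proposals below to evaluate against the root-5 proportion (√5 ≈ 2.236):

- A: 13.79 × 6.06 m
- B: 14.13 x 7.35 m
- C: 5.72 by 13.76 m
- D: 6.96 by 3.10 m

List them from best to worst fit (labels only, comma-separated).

D, A, C, B

A: 13.79/6.06 ≈ 2.276 → |2.276 − 2.236| = 0.040
B: 14.13/7.35 ≈ 1.922 → |1.922 − 2.236| = 0.314
C: 13.76/5.72 ≈ 2.406 → |2.406 − 2.236| = 0.170
D: 6.96/3.10 ≈ 2.245 → |2.245 − 2.236| = 0.009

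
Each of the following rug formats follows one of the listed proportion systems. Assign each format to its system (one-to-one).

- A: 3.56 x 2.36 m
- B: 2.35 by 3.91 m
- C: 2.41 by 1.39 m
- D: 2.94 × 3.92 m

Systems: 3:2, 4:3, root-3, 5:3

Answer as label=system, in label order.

A=3:2, B=5:3, C=root-3, D=4:3

A = 3.56/2.36 ≈ 1.508 → 3:2 (1.500)
B = 3.91/2.35 ≈ 1.664 → 5:3 (1.667)
C = 2.41/1.39 ≈ 1.734 → root-3 (1.732)
D = 3.92/2.94 ≈ 1.333 → 4:3 (1.333)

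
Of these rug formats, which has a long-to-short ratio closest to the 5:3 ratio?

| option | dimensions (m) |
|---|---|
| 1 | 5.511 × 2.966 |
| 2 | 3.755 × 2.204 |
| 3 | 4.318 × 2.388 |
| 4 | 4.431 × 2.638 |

Target 5:3 ≈ 1.667.
1: 1.858 (Δ0.191)  2: 1.704 (Δ0.037)  3: 1.808 (Δ0.141)  4: 1.680 (Δ0.013)

4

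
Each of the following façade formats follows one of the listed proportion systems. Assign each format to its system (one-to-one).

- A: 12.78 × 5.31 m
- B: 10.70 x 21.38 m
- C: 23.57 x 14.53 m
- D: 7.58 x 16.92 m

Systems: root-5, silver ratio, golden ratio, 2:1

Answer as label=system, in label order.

A=silver ratio, B=2:1, C=golden ratio, D=root-5

Ratios: A ≈ 2.407; B ≈ 1.998; C ≈ 1.622; D ≈ 2.232.
Targets: root-5 ≈ 2.236; silver ratio ≈ 2.414; golden ratio ≈ 1.618; 2:1 ≈ 2.000.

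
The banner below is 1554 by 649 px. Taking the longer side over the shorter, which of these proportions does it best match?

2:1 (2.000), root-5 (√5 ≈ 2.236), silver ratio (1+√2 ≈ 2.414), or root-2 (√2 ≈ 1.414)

Ratio = 1554 / 649 ≈ 2.394.
Distances: 2:1 2.000 (Δ 0.394); root-5 2.236 (Δ 0.158); silver ratio 2.414 (Δ 0.020); root-2 1.414 (Δ 0.980).

silver ratio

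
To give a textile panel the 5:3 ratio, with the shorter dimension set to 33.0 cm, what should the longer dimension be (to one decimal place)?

5:3 ≈ 1.66667.
Longer side = 33.0 × 1.66667 ≈ 55.000 → 55.0 cm.

55.0 cm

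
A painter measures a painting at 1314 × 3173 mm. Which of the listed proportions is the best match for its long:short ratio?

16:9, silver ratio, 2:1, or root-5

silver ratio

Ratio = 3173 / 1314 ≈ 2.415.
Distances: 16:9 1.778 (Δ 0.637); silver ratio 2.414 (Δ 0.001); 2:1 2.000 (Δ 0.415); root-5 2.236 (Δ 0.179).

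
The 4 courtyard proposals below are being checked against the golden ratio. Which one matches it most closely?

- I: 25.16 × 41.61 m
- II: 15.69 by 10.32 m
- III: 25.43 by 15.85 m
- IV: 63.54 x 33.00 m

Ratios (long/short): I ≈ 1.654; II ≈ 1.520; III ≈ 1.604; IV ≈ 1.925.
golden ratio ≈ 1.618; option III is nearest (Δ 0.014).

III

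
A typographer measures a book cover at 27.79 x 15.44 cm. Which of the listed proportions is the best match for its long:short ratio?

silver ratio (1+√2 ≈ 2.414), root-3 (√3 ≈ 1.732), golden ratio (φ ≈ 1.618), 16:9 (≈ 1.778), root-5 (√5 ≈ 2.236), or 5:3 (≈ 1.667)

16:9

27.79/15.44 ≈ 1.800. Nearest candidates are 16:9 (1.778, off by 0.022) and root-3 (1.732, off by 0.068).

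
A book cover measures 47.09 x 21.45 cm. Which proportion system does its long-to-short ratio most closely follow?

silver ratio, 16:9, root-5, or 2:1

Ratio = 47.09 / 21.45 ≈ 2.195.
Distances: silver ratio 2.414 (Δ 0.219); 16:9 1.778 (Δ 0.417); root-5 2.236 (Δ 0.041); 2:1 2.000 (Δ 0.195).

root-5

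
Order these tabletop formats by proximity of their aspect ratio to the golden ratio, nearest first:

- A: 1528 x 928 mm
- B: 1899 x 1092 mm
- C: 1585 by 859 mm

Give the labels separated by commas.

A, B, C

Ratios: A = 1528 / 928 ≈ 1.647; B = 1899 / 1092 ≈ 1.739; C = 1585 / 859 ≈ 1.845.
|Δ from 1.618|: A 0.029; B 0.121; C 0.227.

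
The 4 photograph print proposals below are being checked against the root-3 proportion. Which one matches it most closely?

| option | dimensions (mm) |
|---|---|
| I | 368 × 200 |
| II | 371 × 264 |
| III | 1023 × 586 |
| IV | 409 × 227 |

Ratios (long/short): I ≈ 1.840; II ≈ 1.405; III ≈ 1.746; IV ≈ 1.802.
root-3 ≈ 1.732; option III is nearest (Δ 0.014).

III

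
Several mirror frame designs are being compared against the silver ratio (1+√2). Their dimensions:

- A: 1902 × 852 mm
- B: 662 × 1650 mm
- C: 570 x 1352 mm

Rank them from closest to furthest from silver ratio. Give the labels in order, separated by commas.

C, B, A

A: 1902/852 ≈ 2.232 → |2.232 − 2.414| = 0.182
B: 1650/662 ≈ 2.492 → |2.492 − 2.414| = 0.078
C: 1352/570 ≈ 2.372 → |2.372 − 2.414| = 0.042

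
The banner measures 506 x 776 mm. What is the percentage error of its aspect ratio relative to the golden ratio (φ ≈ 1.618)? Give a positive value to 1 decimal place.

Ratio = 776 / 506 ≈ 1.5336.
Ideal golden ratio ≈ 1.6180. |1.5336 − 1.6180| / 1.6180 ≈ 5.22% → 5.2%.

5.2%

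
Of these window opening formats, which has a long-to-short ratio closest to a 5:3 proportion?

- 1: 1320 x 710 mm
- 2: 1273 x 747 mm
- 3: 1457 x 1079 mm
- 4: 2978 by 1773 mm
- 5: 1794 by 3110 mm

4

Ratios (long/short): 1 ≈ 1.859; 2 ≈ 1.704; 3 ≈ 1.350; 4 ≈ 1.680; 5 ≈ 1.734.
5:3 ≈ 1.667; option 4 is nearest (Δ 0.013).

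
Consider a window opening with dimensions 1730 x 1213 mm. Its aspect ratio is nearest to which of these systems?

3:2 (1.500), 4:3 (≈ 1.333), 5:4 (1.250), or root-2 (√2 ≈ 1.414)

root-2

1730/1213 ≈ 1.426. Nearest candidates are root-2 (1.414, off by 0.012) and 3:2 (1.500, off by 0.074).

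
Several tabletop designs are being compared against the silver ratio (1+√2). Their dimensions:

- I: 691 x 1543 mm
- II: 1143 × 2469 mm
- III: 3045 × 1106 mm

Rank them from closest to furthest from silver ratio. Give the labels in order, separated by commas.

Ratios: I = 1543 / 691 ≈ 2.233; II = 2469 / 1143 ≈ 2.160; III = 3045 / 1106 ≈ 2.753.
|Δ from 2.414|: I 0.181; II 0.254; III 0.339.

I, II, III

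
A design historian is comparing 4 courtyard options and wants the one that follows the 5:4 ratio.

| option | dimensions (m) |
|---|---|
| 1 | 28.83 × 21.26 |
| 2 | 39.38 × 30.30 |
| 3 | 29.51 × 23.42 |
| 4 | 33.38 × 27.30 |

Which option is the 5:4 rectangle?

Target 5:4 ≈ 1.250.
1: 1.356 (Δ0.106)  2: 1.300 (Δ0.050)  3: 1.260 (Δ0.010)  4: 1.223 (Δ0.027)

3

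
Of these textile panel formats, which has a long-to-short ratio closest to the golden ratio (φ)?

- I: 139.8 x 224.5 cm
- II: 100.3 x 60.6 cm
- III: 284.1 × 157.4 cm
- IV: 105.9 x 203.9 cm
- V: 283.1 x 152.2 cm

Ratios (long/short): I ≈ 1.606; II ≈ 1.655; III ≈ 1.805; IV ≈ 1.925; V ≈ 1.860.
golden ratio ≈ 1.618; option I is nearest (Δ 0.012).

I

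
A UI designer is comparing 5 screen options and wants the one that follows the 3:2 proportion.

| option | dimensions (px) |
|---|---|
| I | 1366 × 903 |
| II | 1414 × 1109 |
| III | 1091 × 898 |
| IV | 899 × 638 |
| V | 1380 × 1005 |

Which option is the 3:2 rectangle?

Ratios (long/short): I ≈ 1.513; II ≈ 1.275; III ≈ 1.215; IV ≈ 1.409; V ≈ 1.373.
3:2 ≈ 1.500; option I is nearest (Δ 0.013).

I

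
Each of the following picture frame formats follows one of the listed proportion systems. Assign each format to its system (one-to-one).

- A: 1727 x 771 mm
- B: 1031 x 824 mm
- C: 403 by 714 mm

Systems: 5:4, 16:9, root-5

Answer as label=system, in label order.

A=root-5, B=5:4, C=16:9

Ratios: A ≈ 2.240; B ≈ 1.251; C ≈ 1.772.
Targets: 5:4 ≈ 1.250; 16:9 ≈ 1.778; root-5 ≈ 2.236.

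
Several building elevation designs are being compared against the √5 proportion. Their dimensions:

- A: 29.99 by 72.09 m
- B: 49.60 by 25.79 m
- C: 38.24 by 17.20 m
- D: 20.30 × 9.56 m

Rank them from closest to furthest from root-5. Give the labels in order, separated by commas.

A: 72.09/29.99 ≈ 2.404 → |2.404 − 2.236| = 0.168
B: 49.60/25.79 ≈ 1.923 → |1.923 − 2.236| = 0.313
C: 38.24/17.20 ≈ 2.223 → |2.223 − 2.236| = 0.013
D: 20.30/9.56 ≈ 2.123 → |2.123 − 2.236| = 0.113

C, D, A, B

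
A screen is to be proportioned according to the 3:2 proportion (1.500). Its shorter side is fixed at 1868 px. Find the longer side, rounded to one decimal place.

3:2 = 1.50000.
Longer side = 1868 × 1.50000 ≈ 2802.000 → 2802.0 px.

2802.0 px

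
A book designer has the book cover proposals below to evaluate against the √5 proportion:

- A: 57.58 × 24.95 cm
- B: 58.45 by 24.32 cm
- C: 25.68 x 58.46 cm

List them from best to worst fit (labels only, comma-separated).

C, A, B

A: 57.58/24.95 ≈ 2.308 → |2.308 − 2.236| = 0.072
B: 58.45/24.32 ≈ 2.403 → |2.403 − 2.236| = 0.167
C: 58.46/25.68 ≈ 2.276 → |2.276 − 2.236| = 0.040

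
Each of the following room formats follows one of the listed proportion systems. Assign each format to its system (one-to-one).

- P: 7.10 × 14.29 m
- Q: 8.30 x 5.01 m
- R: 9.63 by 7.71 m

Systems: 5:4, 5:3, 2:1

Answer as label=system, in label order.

P=2:1, Q=5:3, R=5:4

Ratios: P ≈ 2.013; Q ≈ 1.657; R ≈ 1.249.
Targets: 5:4 ≈ 1.250; 5:3 ≈ 1.667; 2:1 ≈ 2.000.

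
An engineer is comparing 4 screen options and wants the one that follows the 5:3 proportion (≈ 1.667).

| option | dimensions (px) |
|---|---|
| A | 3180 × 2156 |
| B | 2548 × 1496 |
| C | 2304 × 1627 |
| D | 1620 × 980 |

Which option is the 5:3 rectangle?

Ratios (long/short): A ≈ 1.475; B ≈ 1.703; C ≈ 1.416; D ≈ 1.653.
5:3 ≈ 1.667; option D is nearest (Δ 0.014).

D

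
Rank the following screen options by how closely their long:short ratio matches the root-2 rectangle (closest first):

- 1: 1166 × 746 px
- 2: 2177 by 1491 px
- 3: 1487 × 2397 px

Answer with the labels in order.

1: 1166/746 ≈ 1.563 → |1.563 − 1.414| = 0.149
2: 2177/1491 ≈ 1.460 → |1.460 − 1.414| = 0.046
3: 2397/1487 ≈ 1.612 → |1.612 − 1.414| = 0.198

2, 1, 3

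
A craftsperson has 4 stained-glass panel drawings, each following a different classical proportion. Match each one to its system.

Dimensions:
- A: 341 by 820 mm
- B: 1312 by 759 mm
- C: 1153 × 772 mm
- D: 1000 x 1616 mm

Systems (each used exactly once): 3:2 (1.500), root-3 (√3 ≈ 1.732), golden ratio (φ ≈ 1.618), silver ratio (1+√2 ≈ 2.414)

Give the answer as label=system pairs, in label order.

Ratios: A ≈ 2.405; B ≈ 1.729; C ≈ 1.494; D ≈ 1.616.
Targets: 3:2 ≈ 1.500; root-3 ≈ 1.732; golden ratio ≈ 1.618; silver ratio ≈ 2.414.

A=silver ratio, B=root-3, C=3:2, D=golden ratio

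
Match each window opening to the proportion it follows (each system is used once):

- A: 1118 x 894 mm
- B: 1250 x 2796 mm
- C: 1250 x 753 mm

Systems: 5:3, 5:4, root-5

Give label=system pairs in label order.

A = 1118/894 ≈ 1.251 → 5:4 (1.250)
B = 2796/1250 ≈ 2.237 → root-5 (2.236)
C = 1250/753 ≈ 1.660 → 5:3 (1.667)

A=5:4, B=root-5, C=5:3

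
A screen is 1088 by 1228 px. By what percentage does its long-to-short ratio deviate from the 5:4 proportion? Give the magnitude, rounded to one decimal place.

Ratio = 1228 / 1088 ≈ 1.1287.
Ideal 5:4 = 1.2500. |1.1287 − 1.2500| / 1.2500 ≈ 9.70% → 9.7%.

9.7%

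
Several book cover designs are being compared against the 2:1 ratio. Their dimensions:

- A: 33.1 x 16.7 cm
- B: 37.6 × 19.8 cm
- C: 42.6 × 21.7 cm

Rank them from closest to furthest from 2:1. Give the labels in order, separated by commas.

Ratios: A = 33.1 / 16.7 ≈ 1.982; B = 37.6 / 19.8 ≈ 1.899; C = 42.6 / 21.7 ≈ 1.963.
|Δ from 2.000|: A 0.018; B 0.101; C 0.037.

A, C, B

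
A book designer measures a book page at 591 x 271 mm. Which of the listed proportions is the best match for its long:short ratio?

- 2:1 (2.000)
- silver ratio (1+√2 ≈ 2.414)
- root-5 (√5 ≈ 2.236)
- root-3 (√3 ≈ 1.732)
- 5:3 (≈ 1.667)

root-5

591/271 ≈ 2.181. Nearest candidates are root-5 (2.236, off by 0.055) and 2:1 (2.000, off by 0.181).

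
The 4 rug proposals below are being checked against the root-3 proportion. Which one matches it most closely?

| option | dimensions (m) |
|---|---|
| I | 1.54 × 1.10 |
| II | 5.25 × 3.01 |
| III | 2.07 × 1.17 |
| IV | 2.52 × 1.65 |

II

Target root-3 ≈ 1.732.
I: 1.400 (Δ0.332)  II: 1.744 (Δ0.012)  III: 1.769 (Δ0.037)  IV: 1.527 (Δ0.205)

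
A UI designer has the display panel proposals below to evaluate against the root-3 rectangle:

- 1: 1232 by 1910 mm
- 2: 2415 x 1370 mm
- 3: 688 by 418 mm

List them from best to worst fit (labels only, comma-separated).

Ratios: 1 = 1910 / 1232 ≈ 1.550; 2 = 2415 / 1370 ≈ 1.763; 3 = 688 / 418 ≈ 1.646.
|Δ from 1.732|: 1 0.182; 2 0.031; 3 0.086.

2, 3, 1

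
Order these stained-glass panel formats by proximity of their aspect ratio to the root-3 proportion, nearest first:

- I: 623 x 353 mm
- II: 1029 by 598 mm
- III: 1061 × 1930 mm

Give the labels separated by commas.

Ratios: I = 623 / 353 ≈ 1.765; II = 1029 / 598 ≈ 1.721; III = 1930 / 1061 ≈ 1.819.
|Δ from 1.732|: I 0.033; II 0.011; III 0.087.

II, I, III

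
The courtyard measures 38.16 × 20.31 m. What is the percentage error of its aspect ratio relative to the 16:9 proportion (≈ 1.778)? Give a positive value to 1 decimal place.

Ratio = 38.16 / 20.31 ≈ 1.8789.
Ideal 16:9 ≈ 1.7778. |1.8789 − 1.7778| / 1.7778 ≈ 5.69% → 5.7%.

5.7%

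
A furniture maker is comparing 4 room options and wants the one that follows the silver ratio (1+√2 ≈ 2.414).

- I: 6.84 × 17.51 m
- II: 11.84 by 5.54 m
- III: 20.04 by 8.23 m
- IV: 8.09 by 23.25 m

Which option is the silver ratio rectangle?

Target silver ratio ≈ 2.414.
I: 2.560 (Δ0.146)  II: 2.137 (Δ0.277)  III: 2.435 (Δ0.021)  IV: 2.874 (Δ0.460)

III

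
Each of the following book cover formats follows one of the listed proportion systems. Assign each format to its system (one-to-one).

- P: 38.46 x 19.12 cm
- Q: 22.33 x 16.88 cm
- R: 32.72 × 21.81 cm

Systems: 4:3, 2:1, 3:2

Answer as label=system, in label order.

P=2:1, Q=4:3, R=3:2

Ratios: P ≈ 2.012; Q ≈ 1.323; R ≈ 1.500.
Targets: 4:3 ≈ 1.333; 2:1 ≈ 2.000; 3:2 ≈ 1.500.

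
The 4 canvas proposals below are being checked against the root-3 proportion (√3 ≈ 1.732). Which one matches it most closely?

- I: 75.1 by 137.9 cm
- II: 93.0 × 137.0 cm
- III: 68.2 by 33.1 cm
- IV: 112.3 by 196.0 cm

Ratios (long/short): I ≈ 1.836; II ≈ 1.473; III ≈ 2.060; IV ≈ 1.745.
root-3 ≈ 1.732; option IV is nearest (Δ 0.013).

IV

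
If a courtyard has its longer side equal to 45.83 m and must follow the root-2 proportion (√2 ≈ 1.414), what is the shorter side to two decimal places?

root-2 ≈ 1.41421.
Shorter side = 45.83 ÷ 1.41421 ≈ 32.4068 → 32.41 m.

32.41 m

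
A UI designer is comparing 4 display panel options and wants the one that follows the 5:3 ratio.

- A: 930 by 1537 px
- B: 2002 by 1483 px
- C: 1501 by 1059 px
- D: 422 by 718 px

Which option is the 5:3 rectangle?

A

Ratios (long/short): A ≈ 1.653; B ≈ 1.350; C ≈ 1.417; D ≈ 1.701.
5:3 ≈ 1.667; option A is nearest (Δ 0.014).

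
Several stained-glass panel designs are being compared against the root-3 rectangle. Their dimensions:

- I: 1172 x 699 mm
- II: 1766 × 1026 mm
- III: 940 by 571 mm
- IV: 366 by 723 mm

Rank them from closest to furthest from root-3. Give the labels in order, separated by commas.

II, I, III, IV

Ratios: I = 1172 / 699 ≈ 1.677; II = 1766 / 1026 ≈ 1.721; III = 940 / 571 ≈ 1.646; IV = 723 / 366 ≈ 1.975.
|Δ from 1.732|: I 0.055; II 0.011; III 0.086; IV 0.243.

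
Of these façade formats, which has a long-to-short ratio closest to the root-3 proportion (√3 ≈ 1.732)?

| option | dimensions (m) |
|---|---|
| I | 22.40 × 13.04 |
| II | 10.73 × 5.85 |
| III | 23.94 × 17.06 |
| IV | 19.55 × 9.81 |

Ratios (long/short): I ≈ 1.718; II ≈ 1.834; III ≈ 1.403; IV ≈ 1.993.
root-3 ≈ 1.732; option I is nearest (Δ 0.014).

I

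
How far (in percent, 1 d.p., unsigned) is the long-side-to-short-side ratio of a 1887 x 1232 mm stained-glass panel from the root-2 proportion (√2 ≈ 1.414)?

8.3%

Ratio = 1887 / 1232 ≈ 1.5317.
Ideal root-2 ≈ 1.4142. |1.5317 − 1.4142| / 1.4142 ≈ 8.31% → 8.3%.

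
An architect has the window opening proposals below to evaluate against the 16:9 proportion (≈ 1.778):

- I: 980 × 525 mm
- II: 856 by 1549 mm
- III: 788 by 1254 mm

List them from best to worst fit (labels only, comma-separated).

II, I, III

I: 980/525 ≈ 1.867 → |1.867 − 1.778| = 0.089
II: 1549/856 ≈ 1.810 → |1.810 − 1.778| = 0.032
III: 1254/788 ≈ 1.591 → |1.591 − 1.778| = 0.187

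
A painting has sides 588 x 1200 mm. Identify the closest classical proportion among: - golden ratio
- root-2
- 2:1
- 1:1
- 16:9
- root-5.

Ratio = 1200 / 588 ≈ 2.041.
Distances: golden ratio 1.618 (Δ 0.423); root-2 1.414 (Δ 0.627); 2:1 2.000 (Δ 0.041); 1:1 1.000 (Δ 1.041); 16:9 1.778 (Δ 0.263); root-5 2.236 (Δ 0.195).

2:1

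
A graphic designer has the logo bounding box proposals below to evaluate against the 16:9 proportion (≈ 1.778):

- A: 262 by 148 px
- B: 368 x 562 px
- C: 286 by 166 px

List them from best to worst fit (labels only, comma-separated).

A, C, B

A: 262/148 ≈ 1.770 → |1.770 − 1.778| = 0.008
B: 562/368 ≈ 1.527 → |1.527 − 1.778| = 0.251
C: 286/166 ≈ 1.723 → |1.723 − 1.778| = 0.055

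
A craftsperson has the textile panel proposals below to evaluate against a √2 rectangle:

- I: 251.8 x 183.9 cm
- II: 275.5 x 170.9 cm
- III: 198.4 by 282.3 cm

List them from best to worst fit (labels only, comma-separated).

I: 251.8/183.9 ≈ 1.369 → |1.369 − 1.414| = 0.045
II: 275.5/170.9 ≈ 1.612 → |1.612 − 1.414| = 0.198
III: 282.3/198.4 ≈ 1.423 → |1.423 − 1.414| = 0.009

III, I, II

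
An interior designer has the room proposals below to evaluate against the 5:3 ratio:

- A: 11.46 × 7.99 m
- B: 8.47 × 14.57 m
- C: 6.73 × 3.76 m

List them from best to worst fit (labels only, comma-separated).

Ratios: A = 11.46 / 7.99 ≈ 1.434; B = 14.57 / 8.47 ≈ 1.720; C = 6.73 / 3.76 ≈ 1.790.
|Δ from 1.667|: A 0.233; B 0.053; C 0.123.

B, C, A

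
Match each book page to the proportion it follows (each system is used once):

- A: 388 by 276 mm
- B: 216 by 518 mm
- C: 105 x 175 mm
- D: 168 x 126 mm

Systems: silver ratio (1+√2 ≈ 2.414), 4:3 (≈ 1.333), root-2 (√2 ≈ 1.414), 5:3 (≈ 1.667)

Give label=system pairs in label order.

Ratios: A ≈ 1.406; B ≈ 2.398; C ≈ 1.667; D ≈ 1.333.
Targets: silver ratio ≈ 2.414; 4:3 ≈ 1.333; root-2 ≈ 1.414; 5:3 ≈ 1.667.

A=root-2, B=silver ratio, C=5:3, D=4:3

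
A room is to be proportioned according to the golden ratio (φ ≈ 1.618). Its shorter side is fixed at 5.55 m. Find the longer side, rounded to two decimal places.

8.98 m

golden ratio ≈ 1.61803.
Longer side = 5.55 × 1.61803 ≈ 8.9801 → 8.98 m.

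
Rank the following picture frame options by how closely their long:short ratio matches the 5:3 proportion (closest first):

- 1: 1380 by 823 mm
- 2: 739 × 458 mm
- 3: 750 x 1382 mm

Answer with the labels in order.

1: 1380/823 ≈ 1.677 → |1.677 − 1.667| = 0.010
2: 739/458 ≈ 1.614 → |1.614 − 1.667| = 0.053
3: 1382/750 ≈ 1.843 → |1.843 − 1.667| = 0.176

1, 2, 3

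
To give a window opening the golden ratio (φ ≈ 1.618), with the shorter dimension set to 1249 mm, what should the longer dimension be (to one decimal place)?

2020.9 mm

golden ratio ≈ 1.61803.
Longer side = 1249 × 1.61803 ≈ 2020.919 → 2020.9 mm.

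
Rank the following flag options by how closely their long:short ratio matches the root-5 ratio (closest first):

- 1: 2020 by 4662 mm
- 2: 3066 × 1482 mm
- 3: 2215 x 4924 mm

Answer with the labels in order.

3, 1, 2

1: 4662/2020 ≈ 2.308 → |2.308 − 2.236| = 0.072
2: 3066/1482 ≈ 2.069 → |2.069 − 2.236| = 0.167
3: 4924/2215 ≈ 2.223 → |2.223 − 2.236| = 0.013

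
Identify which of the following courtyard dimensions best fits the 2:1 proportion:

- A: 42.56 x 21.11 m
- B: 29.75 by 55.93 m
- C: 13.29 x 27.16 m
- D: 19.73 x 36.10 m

Target 2:1 ≈ 2.000.
A: 2.016 (Δ0.016)  B: 1.880 (Δ0.120)  C: 2.044 (Δ0.044)  D: 1.830 (Δ0.170)

A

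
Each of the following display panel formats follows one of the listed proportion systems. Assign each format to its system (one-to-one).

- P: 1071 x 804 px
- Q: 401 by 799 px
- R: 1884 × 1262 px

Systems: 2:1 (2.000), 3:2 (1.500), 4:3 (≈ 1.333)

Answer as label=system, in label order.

P = 1071/804 ≈ 1.332 → 4:3 (1.333)
Q = 799/401 ≈ 1.993 → 2:1 (2.000)
R = 1884/1262 ≈ 1.493 → 3:2 (1.500)

P=4:3, Q=2:1, R=3:2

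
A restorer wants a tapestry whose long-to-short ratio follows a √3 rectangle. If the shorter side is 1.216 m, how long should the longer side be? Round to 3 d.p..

2.106 m

root-3 ≈ 1.73205.
Longer side = 1.216 × 1.73205 ≈ 2.10617 → 2.106 m.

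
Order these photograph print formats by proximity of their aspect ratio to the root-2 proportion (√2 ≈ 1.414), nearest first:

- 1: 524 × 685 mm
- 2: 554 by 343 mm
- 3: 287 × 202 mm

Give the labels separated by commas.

3, 1, 2

Ratios: 1 = 685 / 524 ≈ 1.307; 2 = 554 / 343 ≈ 1.615; 3 = 287 / 202 ≈ 1.421.
|Δ from 1.414|: 1 0.107; 2 0.201; 3 0.007.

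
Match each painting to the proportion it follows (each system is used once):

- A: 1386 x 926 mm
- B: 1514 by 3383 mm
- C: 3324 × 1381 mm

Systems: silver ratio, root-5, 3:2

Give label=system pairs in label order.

A=3:2, B=root-5, C=silver ratio

A = 1386/926 ≈ 1.497 → 3:2 (1.500)
B = 3383/1514 ≈ 2.234 → root-5 (2.236)
C = 3324/1381 ≈ 2.407 → silver ratio (2.414)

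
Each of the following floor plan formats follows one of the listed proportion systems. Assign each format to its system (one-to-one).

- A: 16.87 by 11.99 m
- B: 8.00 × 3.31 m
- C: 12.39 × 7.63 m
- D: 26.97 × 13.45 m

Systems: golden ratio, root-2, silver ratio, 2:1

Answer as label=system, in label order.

Ratios: A ≈ 1.407; B ≈ 2.417; C ≈ 1.624; D ≈ 2.005.
Targets: golden ratio ≈ 1.618; root-2 ≈ 1.414; silver ratio ≈ 2.414; 2:1 ≈ 2.000.

A=root-2, B=silver ratio, C=golden ratio, D=2:1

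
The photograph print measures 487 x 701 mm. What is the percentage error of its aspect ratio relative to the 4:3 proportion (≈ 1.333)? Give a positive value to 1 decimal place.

Ratio = 701 / 487 ≈ 1.4394.
Ideal 4:3 ≈ 1.3333. |1.4394 − 1.3333| / 1.3333 ≈ 7.96% → 8.0%.

8.0%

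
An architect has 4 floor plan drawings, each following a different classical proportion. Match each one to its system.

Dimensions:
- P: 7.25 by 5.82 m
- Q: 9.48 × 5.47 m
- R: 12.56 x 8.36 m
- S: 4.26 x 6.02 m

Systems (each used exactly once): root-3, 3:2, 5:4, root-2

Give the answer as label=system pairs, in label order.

Ratios: P ≈ 1.246; Q ≈ 1.733; R ≈ 1.502; S ≈ 1.413.
Targets: root-3 ≈ 1.732; 3:2 ≈ 1.500; 5:4 ≈ 1.250; root-2 ≈ 1.414.

P=5:4, Q=root-3, R=3:2, S=root-2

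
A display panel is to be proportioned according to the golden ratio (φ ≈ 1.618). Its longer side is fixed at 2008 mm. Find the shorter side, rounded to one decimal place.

1241.0 mm

golden ratio ≈ 1.61803.
Shorter side = 2008 ÷ 1.61803 ≈ 1241.015 → 1241.0 mm.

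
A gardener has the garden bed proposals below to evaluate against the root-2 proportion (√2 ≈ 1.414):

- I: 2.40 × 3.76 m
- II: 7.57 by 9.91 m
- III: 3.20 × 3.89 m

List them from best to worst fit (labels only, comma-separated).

II, I, III

I: 3.76/2.40 ≈ 1.567 → |1.567 − 1.414| = 0.153
II: 9.91/7.57 ≈ 1.309 → |1.309 − 1.414| = 0.105
III: 3.89/3.20 ≈ 1.216 → |1.216 − 1.414| = 0.198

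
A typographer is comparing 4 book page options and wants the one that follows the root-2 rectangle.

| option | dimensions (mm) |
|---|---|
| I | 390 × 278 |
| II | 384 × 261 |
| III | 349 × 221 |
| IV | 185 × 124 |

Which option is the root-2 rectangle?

I

Ratios (long/short): I ≈ 1.403; II ≈ 1.471; III ≈ 1.579; IV ≈ 1.492.
root-2 ≈ 1.414; option I is nearest (Δ 0.011).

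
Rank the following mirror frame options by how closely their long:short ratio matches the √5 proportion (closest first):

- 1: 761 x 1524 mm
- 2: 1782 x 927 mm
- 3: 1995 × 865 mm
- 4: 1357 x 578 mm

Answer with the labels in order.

Ratios: 1 = 1524 / 761 ≈ 2.003; 2 = 1782 / 927 ≈ 1.922; 3 = 1995 / 865 ≈ 2.306; 4 = 1357 / 578 ≈ 2.348.
|Δ from 2.236|: 1 0.233; 2 0.314; 3 0.070; 4 0.112.

3, 4, 1, 2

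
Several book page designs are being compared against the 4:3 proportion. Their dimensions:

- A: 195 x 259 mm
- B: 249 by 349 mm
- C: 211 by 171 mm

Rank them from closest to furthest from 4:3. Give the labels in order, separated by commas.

Ratios: A = 259 / 195 ≈ 1.328; B = 349 / 249 ≈ 1.402; C = 211 / 171 ≈ 1.234.
|Δ from 1.333|: A 0.005; B 0.069; C 0.099.

A, B, C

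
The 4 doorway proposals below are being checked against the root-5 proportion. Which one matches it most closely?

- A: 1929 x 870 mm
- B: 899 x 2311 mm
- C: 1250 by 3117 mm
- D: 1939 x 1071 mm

Ratios (long/short): A ≈ 2.217; B ≈ 2.571; C ≈ 2.494; D ≈ 1.810.
root-5 ≈ 2.236; option A is nearest (Δ 0.019).

A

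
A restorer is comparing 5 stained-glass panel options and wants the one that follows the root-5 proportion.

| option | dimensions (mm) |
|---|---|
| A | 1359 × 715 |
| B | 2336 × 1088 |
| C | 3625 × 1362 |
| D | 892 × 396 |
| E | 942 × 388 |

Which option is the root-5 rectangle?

Target root-5 ≈ 2.236.
A: 1.901 (Δ0.335)  B: 2.147 (Δ0.089)  C: 2.662 (Δ0.426)  D: 2.253 (Δ0.017)  E: 2.428 (Δ0.192)

D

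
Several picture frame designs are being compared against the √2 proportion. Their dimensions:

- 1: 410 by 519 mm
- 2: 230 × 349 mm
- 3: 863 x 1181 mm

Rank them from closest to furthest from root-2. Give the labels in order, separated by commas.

1: 519/410 ≈ 1.266 → |1.266 − 1.414| = 0.148
2: 349/230 ≈ 1.517 → |1.517 − 1.414| = 0.103
3: 1181/863 ≈ 1.368 → |1.368 − 1.414| = 0.046

3, 2, 1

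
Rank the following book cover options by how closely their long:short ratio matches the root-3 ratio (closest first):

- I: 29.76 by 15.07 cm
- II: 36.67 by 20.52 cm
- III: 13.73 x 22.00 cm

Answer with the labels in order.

II, III, I

Ratios: I = 29.76 / 15.07 ≈ 1.975; II = 36.67 / 20.52 ≈ 1.787; III = 22.00 / 13.73 ≈ 1.602.
|Δ from 1.732|: I 0.243; II 0.055; III 0.130.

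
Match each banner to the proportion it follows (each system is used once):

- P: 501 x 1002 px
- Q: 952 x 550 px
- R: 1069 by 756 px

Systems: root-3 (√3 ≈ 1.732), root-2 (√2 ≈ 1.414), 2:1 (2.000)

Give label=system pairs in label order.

P = 1002/501 ≈ 2.000 → 2:1 (2.000)
Q = 952/550 ≈ 1.731 → root-3 (1.732)
R = 1069/756 ≈ 1.414 → root-2 (1.414)

P=2:1, Q=root-3, R=root-2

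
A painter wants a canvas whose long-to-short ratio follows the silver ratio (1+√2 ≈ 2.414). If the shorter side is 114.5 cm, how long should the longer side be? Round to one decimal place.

silver ratio ≈ 2.41421.
Longer side = 114.5 × 2.41421 ≈ 276.427 → 276.4 cm.

276.4 cm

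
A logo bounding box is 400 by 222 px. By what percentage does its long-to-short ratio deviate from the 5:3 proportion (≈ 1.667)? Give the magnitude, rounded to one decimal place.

Ratio = 400 / 222 ≈ 1.8018.
Ideal 5:3 ≈ 1.6667. |1.8018 − 1.6667| / 1.6667 ≈ 8.11% → 8.1%.

8.1%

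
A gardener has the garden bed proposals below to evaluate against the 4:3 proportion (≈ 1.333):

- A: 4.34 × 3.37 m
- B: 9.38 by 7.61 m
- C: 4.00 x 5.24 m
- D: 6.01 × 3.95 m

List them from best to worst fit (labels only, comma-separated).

C, A, B, D

A: 4.34/3.37 ≈ 1.288 → |1.288 − 1.333| = 0.045
B: 9.38/7.61 ≈ 1.233 → |1.233 − 1.333| = 0.100
C: 5.24/4.00 ≈ 1.310 → |1.310 − 1.333| = 0.023
D: 6.01/3.95 ≈ 1.522 → |1.522 − 1.333| = 0.189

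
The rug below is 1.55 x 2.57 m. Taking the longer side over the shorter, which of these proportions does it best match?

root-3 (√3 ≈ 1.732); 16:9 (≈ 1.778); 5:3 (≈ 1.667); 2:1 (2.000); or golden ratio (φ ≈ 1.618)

5:3

2.57/1.55 ≈ 1.658. Nearest candidates are 5:3 (1.667, off by 0.009) and golden ratio (1.618, off by 0.040).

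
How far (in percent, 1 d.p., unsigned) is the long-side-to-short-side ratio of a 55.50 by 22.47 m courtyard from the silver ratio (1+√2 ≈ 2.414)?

Ratio = 55.50 / 22.47 ≈ 2.4700.
Ideal silver ratio ≈ 2.4142. |2.4700 − 2.4142| / 2.4142 ≈ 2.31% → 2.3%.

2.3%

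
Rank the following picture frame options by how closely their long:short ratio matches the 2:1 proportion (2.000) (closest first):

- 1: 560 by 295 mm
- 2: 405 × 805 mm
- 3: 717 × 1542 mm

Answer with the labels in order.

2, 1, 3

1: 560/295 ≈ 1.898 → |1.898 − 2.000| = 0.102
2: 805/405 ≈ 1.988 → |1.988 − 2.000| = 0.012
3: 1542/717 ≈ 2.151 → |2.151 − 2.000| = 0.151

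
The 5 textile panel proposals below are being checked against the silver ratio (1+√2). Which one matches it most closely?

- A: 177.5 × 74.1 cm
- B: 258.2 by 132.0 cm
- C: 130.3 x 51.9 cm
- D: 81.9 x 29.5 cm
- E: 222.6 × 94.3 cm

Ratios (long/short): A ≈ 2.395; B ≈ 1.956; C ≈ 2.511; D ≈ 2.776; E ≈ 2.361.
silver ratio ≈ 2.414; option A is nearest (Δ 0.019).

A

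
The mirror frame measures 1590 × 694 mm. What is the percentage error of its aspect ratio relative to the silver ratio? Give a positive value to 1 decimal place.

Ratio = 1590 / 694 ≈ 2.2911.
Ideal silver ratio ≈ 2.4142. |2.2911 − 2.4142| / 2.4142 ≈ 5.10% → 5.1%.

5.1%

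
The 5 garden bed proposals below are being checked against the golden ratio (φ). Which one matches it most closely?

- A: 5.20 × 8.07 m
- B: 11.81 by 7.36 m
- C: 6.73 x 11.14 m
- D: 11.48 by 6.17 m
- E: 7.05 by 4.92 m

B

Ratios (long/short): A ≈ 1.552; B ≈ 1.605; C ≈ 1.655; D ≈ 1.861; E ≈ 1.433.
golden ratio ≈ 1.618; option B is nearest (Δ 0.013).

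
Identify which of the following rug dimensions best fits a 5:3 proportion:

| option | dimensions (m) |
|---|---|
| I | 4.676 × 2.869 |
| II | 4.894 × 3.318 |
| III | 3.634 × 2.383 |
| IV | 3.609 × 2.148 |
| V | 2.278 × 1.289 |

Ratios (long/short): I ≈ 1.630; II ≈ 1.475; III ≈ 1.525; IV ≈ 1.680; V ≈ 1.767.
5:3 ≈ 1.667; option IV is nearest (Δ 0.013).

IV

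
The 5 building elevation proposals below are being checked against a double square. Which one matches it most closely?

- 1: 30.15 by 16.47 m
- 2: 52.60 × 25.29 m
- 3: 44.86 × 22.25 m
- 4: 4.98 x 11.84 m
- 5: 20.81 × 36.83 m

3

Target 2:1 ≈ 2.000.
1: 1.831 (Δ0.169)  2: 2.080 (Δ0.080)  3: 2.016 (Δ0.016)  4: 2.378 (Δ0.378)  5: 1.770 (Δ0.230)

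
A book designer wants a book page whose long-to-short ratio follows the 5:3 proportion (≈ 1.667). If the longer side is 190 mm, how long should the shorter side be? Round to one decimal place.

114.0 mm

5:3 ≈ 1.66667.
Shorter side = 190 ÷ 1.66667 ≈ 114.000 → 114.0 mm.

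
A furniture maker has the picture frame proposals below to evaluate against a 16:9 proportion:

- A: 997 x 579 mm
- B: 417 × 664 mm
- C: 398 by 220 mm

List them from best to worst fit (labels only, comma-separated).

C, A, B

Ratios: A = 997 / 579 ≈ 1.722; B = 664 / 417 ≈ 1.592; C = 398 / 220 ≈ 1.809.
|Δ from 1.778|: A 0.056; B 0.186; C 0.031.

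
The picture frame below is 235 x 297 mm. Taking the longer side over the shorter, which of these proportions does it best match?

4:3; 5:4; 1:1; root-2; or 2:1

Ratio = 297 / 235 ≈ 1.264.
Distances: 4:3 1.333 (Δ 0.069); 5:4 1.250 (Δ 0.014); 1:1 1.000 (Δ 0.264); root-2 1.414 (Δ 0.150); 2:1 2.000 (Δ 0.736).

5:4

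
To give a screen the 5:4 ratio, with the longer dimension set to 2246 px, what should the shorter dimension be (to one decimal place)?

5:4 = 1.25000.
Shorter side = 2246 ÷ 1.25000 ≈ 1796.800 → 1796.8 px.

1796.8 px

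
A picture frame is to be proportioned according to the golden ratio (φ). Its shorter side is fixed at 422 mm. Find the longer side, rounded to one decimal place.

682.8 mm

golden ratio ≈ 1.61803.
Longer side = 422 × 1.61803 ≈ 682.809 → 682.8 mm.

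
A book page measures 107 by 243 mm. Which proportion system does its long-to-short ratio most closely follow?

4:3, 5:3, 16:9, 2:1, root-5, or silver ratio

root-5

243/107 ≈ 2.271. Nearest candidates are root-5 (2.236, off by 0.035) and silver ratio (2.414, off by 0.143).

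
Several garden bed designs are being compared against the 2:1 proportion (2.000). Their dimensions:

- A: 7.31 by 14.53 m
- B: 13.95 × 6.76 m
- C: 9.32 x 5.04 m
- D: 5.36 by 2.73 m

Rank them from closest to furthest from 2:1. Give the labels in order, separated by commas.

A: 14.53/7.31 ≈ 1.988 → |1.988 − 2.000| = 0.012
B: 13.95/6.76 ≈ 2.064 → |2.064 − 2.000| = 0.064
C: 9.32/5.04 ≈ 1.849 → |1.849 − 2.000| = 0.151
D: 5.36/2.73 ≈ 1.963 → |1.963 − 2.000| = 0.037

A, D, B, C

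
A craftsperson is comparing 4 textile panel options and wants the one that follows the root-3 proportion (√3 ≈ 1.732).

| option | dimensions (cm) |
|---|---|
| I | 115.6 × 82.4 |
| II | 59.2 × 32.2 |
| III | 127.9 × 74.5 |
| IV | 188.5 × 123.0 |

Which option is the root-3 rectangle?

Target root-3 ≈ 1.732.
I: 1.403 (Δ0.329)  II: 1.839 (Δ0.107)  III: 1.717 (Δ0.015)  IV: 1.533 (Δ0.199)

III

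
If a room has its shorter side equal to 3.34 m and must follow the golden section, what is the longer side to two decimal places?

golden ratio ≈ 1.61803.
Longer side = 3.34 × 1.61803 ≈ 5.4042 → 5.40 m.

5.40 m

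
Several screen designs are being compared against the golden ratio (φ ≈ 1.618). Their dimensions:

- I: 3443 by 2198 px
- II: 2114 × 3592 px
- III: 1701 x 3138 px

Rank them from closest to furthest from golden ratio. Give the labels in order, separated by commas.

I: 3443/2198 ≈ 1.566 → |1.566 − 1.618| = 0.052
II: 3592/2114 ≈ 1.699 → |1.699 − 1.618| = 0.081
III: 3138/1701 ≈ 1.845 → |1.845 − 1.618| = 0.227

I, II, III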